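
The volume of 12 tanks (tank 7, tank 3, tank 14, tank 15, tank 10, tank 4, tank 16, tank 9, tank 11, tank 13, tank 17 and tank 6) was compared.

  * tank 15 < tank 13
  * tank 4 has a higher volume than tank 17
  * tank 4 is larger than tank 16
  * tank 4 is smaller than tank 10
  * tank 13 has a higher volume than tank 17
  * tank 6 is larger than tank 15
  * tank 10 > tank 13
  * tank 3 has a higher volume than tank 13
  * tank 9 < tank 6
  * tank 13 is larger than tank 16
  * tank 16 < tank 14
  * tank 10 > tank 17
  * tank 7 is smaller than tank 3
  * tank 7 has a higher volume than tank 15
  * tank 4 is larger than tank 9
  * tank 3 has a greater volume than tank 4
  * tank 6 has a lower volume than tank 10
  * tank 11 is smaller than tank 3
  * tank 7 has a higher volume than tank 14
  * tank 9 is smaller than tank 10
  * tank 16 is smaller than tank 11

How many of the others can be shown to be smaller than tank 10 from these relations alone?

From tank 10 the given relations immediately reach tank 9, tank 6, tank 17, tank 13, tank 4.
From those, tank 15, tank 16 — 7 in total.
No other element is forced below tank 10 by the given relations, so the count is 7.

7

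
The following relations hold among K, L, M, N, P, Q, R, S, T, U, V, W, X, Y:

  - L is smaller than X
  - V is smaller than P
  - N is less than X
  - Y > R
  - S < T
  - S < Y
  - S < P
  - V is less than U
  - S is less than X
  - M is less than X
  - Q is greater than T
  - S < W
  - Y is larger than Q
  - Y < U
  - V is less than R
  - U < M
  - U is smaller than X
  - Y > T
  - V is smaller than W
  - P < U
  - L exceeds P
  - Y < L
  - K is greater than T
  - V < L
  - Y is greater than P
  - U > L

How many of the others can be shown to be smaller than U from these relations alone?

The elements the relations force below U are V, R, S, T, P, Q, Y, L — no chain reaches any other.
That is 8.

8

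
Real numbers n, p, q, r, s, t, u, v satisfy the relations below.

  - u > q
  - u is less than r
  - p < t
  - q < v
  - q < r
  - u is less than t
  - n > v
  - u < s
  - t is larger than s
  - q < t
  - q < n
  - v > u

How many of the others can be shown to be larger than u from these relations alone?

5

Directly above u: v, s, t, r.
One step further: n (5 so far).
No other element is forced above u by the given relations, so the count is 5.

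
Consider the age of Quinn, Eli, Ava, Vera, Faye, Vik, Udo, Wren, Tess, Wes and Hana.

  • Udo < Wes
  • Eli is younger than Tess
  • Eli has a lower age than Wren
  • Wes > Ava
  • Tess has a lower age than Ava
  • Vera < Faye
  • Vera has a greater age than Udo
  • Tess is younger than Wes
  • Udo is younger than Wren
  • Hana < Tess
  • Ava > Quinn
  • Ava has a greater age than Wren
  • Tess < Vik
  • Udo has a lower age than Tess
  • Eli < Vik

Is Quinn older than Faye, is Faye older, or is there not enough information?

Following every chain through Quinn: above Quinn we get Ava, Wes.
Faye is not reached, and no chain runs the other way from Faye to Quinn.
So the given relations leave the order of Quinn and Faye undetermined.

undetermined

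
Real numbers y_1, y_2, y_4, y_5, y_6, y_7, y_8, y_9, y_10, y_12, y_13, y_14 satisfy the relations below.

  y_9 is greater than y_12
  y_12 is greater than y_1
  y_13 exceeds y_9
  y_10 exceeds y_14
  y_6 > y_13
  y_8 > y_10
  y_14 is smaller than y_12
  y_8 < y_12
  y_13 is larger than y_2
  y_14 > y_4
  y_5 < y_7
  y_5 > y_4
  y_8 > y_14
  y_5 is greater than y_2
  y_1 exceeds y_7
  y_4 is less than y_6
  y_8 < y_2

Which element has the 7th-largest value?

The consecutive relations fix a unique order: y_4 < y_14 < y_10 < y_8 < y_2 < y_5 < y_7 < y_1 < y_12 < y_9 < y_13 < y_6.
Counting 7 from the largest end gives y_5.

y_5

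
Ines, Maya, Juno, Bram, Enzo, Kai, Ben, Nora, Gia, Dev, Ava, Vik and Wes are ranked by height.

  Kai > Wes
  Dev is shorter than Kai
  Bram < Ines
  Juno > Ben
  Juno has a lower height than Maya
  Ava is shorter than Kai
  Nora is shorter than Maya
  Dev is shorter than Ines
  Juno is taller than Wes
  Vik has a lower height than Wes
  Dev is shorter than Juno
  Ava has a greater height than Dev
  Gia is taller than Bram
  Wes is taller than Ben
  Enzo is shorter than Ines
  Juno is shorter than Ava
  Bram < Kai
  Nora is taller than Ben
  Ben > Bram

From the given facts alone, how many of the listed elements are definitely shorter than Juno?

5

The elements the relations force below Juno are Vik, Bram, Dev, Ben, Wes — no chain reaches any other.
That is 5.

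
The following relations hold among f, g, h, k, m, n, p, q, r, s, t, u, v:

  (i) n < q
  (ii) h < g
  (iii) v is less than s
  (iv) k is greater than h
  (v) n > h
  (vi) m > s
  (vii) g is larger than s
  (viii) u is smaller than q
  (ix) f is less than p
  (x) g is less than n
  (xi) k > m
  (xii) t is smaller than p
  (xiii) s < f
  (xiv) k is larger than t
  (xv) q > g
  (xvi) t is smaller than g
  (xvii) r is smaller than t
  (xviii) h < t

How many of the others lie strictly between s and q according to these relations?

2

Chaining upward from s reaches: g, n, f, m, p, k.
Chaining downward from q reaches: v, r, h, t, g, u, n.
Strictly between s and q are those in both lists: g, n — 2 elements.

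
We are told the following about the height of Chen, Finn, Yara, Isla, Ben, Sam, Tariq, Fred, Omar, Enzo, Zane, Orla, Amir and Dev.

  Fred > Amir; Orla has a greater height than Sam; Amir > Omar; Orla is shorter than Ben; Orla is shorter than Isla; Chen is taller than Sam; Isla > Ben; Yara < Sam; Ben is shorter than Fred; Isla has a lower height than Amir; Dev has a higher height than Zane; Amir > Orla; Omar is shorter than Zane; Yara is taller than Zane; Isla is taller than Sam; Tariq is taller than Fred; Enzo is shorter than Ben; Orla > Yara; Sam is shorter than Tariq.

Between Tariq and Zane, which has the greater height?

Tariq

Zane < Yara and Yara < Orla give Zane < Orla.
With Orla < Ben: Zane < Yara < Orla < Ben.
With Ben < Isla: Zane < Yara < Orla < Ben < Isla.
With Isla < Amir: Zane < Yara < Orla < Ben < Isla < Amir.
Then Amir < Fred extends the chain to Fred.
Then Fred < Tariq extends the chain to Tariq.
So Zane < Tariq; Tariq is the taller of the two.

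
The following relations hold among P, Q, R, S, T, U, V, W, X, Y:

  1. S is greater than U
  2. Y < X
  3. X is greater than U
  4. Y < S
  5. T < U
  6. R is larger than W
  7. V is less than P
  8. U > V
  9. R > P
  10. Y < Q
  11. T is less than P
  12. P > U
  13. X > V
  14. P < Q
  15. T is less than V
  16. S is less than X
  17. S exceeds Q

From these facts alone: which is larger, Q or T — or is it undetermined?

Q

T < V and V < U give T < U.
Then U < P extends the chain to P.
Then P < Q extends the chain to Q.
So Q is larger.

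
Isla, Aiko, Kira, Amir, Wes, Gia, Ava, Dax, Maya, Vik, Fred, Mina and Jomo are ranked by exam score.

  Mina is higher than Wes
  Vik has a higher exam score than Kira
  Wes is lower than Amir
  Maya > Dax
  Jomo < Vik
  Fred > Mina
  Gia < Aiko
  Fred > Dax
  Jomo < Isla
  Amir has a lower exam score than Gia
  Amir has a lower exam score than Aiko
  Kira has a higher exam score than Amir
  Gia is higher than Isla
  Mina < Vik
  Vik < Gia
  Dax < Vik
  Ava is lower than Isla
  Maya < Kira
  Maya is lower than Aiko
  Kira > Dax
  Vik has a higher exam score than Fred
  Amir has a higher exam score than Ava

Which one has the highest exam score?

Chaining downward from Aiko: directly below it, Amir, Maya, Gia; then Ava, Wes, Isla, Dax, Vik; then Mina, Jomo, Kira, Fred.
That covers every other element, and nothing is given above Aiko, so Aiko is the highest exam score.

Aiko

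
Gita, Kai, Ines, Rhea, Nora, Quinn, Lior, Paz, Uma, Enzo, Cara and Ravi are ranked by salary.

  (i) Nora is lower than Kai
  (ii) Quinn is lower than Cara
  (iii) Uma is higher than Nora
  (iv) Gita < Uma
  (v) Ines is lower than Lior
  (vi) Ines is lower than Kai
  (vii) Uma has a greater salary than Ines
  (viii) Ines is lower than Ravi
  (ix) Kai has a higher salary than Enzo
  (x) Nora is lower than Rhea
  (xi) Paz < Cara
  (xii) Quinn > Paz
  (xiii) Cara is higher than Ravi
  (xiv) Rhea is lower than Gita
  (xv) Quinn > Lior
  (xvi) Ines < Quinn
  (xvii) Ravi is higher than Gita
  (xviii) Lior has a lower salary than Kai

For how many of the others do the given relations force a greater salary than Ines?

The elements the relations force above Ines are Lior, Kai, Ravi, Uma, Quinn, Cara — no chain reaches any other.
That is 6.

6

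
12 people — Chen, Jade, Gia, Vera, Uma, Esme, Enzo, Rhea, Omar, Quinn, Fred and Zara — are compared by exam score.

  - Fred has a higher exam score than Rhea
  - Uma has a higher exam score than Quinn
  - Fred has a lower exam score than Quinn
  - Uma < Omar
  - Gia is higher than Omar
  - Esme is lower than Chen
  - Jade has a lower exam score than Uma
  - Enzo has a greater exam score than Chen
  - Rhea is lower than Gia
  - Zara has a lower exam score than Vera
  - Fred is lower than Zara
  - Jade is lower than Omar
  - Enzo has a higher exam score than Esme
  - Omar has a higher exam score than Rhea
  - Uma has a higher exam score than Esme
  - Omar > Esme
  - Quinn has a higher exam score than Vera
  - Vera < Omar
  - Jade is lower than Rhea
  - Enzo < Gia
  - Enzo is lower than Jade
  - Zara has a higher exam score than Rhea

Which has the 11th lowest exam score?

Chaining the given pairs: Esme < Chen < Enzo < Jade < Rhea < Fred < Zara < Vera < Quinn < Uma < Omar < Gia.
Counting 11 from the smallest end gives Omar.

Omar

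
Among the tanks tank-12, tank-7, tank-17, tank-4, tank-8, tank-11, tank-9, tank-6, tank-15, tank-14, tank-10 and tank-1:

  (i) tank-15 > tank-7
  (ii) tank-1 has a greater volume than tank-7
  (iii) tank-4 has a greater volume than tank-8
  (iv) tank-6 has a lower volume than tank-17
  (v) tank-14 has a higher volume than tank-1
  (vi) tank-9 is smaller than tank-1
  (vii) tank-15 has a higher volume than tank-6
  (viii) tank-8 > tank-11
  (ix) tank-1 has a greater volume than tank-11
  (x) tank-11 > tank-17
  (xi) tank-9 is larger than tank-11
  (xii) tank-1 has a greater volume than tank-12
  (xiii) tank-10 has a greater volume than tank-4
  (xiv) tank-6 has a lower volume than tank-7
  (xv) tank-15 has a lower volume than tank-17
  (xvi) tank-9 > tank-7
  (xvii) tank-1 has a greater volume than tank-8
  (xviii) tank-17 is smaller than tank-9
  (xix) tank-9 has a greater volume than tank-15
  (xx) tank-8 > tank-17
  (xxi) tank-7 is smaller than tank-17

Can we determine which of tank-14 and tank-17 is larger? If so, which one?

Link the given pairs in sequence: tank-17 < tank-11; tank-11 < tank-8; tank-8 < tank-1; tank-1 < tank-14.
Chaining these gives tank-17 < tank-11 < tank-8 < tank-1 < tank-14.
So tank-14 is larger.

tank-14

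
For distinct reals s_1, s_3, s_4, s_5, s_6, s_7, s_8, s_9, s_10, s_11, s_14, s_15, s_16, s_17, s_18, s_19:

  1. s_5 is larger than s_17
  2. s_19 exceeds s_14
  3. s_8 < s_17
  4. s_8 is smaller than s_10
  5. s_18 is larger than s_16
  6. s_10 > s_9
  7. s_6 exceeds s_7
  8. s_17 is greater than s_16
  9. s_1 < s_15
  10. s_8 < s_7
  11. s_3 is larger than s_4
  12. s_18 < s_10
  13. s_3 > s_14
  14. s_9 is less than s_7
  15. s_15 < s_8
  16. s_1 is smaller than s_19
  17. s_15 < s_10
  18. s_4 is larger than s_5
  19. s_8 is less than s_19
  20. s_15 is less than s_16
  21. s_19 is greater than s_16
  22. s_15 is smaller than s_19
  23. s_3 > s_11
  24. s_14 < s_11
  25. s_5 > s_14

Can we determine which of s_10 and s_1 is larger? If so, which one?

s_10

The relevant relations are s_1 < s_15; s_15 < s_16; s_16 < s_18; s_18 < s_10.
Chaining these gives s_1 < s_15 < s_16 < s_18 < s_10.
So s_10 is larger.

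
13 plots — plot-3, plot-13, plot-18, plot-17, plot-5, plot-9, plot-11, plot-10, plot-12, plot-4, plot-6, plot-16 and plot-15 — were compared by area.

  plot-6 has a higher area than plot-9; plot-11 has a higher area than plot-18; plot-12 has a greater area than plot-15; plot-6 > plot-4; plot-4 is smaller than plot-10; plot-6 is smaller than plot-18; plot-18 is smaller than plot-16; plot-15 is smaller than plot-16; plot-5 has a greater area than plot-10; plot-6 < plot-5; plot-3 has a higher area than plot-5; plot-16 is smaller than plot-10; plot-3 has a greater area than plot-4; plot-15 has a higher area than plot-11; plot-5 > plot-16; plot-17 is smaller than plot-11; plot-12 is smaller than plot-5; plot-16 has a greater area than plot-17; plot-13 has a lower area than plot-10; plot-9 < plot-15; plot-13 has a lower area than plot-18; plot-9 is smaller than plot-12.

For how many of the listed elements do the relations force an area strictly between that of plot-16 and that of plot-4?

Chaining upward from plot-4 reaches: plot-6, plot-18, plot-11, plot-15, plot-12, plot-10, plot-5, plot-3.
Chaining downward from plot-16 reaches: plot-17, plot-13, plot-9, plot-6, plot-18, plot-11, plot-15.
Strictly between plot-4 and plot-16 are those in both lists: plot-6, plot-18, plot-11, plot-15 — 4 elements.

4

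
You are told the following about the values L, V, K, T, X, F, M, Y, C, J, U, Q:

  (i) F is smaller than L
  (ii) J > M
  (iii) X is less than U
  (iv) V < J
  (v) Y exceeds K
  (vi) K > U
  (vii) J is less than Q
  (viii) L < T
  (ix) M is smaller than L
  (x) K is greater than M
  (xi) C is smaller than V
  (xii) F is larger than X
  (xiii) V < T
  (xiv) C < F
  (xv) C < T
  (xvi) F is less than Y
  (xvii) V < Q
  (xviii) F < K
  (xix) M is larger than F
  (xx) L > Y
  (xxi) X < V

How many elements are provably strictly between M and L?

The relations place M below L. An element lies strictly between them when it is forced above M and also forced below L.
Above M: {K, J, Y, Q, T}. Below L: {X, C, F, U, K, Y}.
Intersection: {K, Y} — 2.

2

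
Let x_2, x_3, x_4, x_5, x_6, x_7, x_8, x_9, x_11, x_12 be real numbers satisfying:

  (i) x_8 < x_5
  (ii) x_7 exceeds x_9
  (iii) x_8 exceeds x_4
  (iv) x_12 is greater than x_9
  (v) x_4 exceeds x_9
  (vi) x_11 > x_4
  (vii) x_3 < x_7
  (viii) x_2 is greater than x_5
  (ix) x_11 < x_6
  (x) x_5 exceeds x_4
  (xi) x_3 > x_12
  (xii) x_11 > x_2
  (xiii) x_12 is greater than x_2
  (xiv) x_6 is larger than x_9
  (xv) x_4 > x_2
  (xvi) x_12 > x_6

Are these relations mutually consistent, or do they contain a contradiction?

We have x_2 < x_4 stated directly, yet also x_4 < x_8 < x_5 < x_2 by chaining the others — so x_4 < x_2. Contradiction.

inconsistent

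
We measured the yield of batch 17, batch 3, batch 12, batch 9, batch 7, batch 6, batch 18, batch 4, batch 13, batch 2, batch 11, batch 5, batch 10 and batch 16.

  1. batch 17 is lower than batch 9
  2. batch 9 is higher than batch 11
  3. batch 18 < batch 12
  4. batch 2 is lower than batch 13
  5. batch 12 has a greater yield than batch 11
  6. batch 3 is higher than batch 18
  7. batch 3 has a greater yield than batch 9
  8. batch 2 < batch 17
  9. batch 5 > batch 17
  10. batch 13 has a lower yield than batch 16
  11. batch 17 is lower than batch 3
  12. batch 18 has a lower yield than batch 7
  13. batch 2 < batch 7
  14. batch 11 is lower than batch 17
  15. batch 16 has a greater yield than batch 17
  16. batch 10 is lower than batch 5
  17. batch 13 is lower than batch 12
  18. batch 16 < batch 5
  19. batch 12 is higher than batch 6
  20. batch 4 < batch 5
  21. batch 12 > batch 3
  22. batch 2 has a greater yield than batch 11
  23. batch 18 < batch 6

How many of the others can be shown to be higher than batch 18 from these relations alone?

From batch 18 the given relations immediately reach batch 3, batch 6, batch 7, batch 12.
Nothing else is reachable above batch 18; 4 in all.

4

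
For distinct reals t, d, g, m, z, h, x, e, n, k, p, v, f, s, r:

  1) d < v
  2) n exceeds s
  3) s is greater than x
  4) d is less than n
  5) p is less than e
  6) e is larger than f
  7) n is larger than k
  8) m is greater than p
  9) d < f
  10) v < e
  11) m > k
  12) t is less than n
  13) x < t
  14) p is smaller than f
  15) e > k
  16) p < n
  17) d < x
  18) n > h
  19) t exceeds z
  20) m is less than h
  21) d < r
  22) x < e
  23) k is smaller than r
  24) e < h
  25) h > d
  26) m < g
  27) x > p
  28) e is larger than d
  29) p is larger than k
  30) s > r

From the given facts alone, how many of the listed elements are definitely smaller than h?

8

Directly below h: d, m, e.
One step further: k, v, p, f, x (8 so far).
Nothing else is reachable below h; 8 in all.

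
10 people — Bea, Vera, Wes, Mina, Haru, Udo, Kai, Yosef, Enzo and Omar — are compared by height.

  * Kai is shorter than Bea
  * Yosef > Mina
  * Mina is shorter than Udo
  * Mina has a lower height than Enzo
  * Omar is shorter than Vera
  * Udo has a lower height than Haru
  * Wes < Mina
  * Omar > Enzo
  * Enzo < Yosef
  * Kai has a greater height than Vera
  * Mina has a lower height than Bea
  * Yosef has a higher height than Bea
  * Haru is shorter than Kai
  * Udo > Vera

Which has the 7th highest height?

Omar

Piecing the relations together gives one ordering: Wes < Mina < Enzo < Omar < Vera < Udo < Haru < Kai < Bea < Yosef.
Counting 7 from the largest end gives Omar.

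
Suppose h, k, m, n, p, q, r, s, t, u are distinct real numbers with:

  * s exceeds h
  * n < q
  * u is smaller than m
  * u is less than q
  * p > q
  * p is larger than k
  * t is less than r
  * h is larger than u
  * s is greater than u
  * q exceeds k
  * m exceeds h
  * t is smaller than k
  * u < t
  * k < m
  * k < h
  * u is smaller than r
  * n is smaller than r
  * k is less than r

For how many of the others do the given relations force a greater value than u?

8

The elements the relations force above u are t, k, h, q, s, p, r, m — no chain reaches any other.
That is 8.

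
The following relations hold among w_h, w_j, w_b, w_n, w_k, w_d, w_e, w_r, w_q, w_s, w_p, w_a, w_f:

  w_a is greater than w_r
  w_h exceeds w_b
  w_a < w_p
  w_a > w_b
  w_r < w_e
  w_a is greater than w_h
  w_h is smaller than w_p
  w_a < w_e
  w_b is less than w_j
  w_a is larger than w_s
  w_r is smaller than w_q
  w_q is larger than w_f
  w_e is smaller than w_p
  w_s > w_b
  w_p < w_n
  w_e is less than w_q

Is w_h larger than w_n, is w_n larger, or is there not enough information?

w_h < w_a and w_a < w_e give w_h < w_e.
With w_e < w_p: w_h < w_a < w_e < w_p.
Then w_p < w_n extends the chain to w_n.
So w_n is larger.

w_n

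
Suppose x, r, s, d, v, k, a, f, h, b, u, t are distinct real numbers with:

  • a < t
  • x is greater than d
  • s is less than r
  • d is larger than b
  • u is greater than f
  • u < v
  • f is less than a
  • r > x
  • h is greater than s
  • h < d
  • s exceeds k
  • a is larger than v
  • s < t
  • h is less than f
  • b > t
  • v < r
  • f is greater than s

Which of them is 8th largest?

Chaining the given pairs: k < s < h < f < u < v < a < t < b < d < x < r.
Counting 8 from the largest end gives u.

u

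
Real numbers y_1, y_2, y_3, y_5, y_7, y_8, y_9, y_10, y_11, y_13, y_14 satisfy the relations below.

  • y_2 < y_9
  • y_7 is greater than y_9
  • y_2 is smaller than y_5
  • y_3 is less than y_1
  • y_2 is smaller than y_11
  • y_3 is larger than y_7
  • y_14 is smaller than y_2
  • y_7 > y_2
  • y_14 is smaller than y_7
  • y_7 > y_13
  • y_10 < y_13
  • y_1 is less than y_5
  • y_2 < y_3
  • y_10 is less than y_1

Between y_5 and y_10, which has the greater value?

y_5

y_10 < y_13 < y_7 < y_3 < y_1 < y_5, by transitivity through y_13, y_7, y_3, y_1.
So y_10 < y_5; y_5 is the larger of the two.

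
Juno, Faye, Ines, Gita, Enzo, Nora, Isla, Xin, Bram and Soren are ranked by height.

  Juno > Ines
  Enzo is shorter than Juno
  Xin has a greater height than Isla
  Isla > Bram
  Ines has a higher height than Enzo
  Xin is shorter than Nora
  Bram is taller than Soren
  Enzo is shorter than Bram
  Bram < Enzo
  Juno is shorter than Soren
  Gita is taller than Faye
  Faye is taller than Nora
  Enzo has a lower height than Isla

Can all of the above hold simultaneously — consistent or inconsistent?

inconsistent

Chaining the given relations yields Enzo < Ines < Juno < Soren < Bram, so Enzo < Bram. But one relation states Bram < Enzo. These cannot both hold.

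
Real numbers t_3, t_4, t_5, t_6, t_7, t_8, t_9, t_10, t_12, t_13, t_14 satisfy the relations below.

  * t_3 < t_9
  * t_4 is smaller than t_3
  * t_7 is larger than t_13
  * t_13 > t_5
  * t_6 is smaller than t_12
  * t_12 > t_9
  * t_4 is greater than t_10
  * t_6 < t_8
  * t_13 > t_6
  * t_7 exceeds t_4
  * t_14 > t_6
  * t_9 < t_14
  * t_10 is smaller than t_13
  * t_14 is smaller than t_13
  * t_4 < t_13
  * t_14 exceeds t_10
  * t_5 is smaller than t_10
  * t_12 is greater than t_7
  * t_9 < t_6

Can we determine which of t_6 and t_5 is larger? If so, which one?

t_5 < t_10 and t_10 < t_4 give t_5 < t_4.
With t_4 < t_3: t_5 < t_10 < t_4 < t_3.
Then t_3 < t_9 extends the chain to t_9.
With t_9 < t_6: t_5 < t_10 < t_4 < t_3 < t_9 < t_6.
So t_6 is larger.

t_6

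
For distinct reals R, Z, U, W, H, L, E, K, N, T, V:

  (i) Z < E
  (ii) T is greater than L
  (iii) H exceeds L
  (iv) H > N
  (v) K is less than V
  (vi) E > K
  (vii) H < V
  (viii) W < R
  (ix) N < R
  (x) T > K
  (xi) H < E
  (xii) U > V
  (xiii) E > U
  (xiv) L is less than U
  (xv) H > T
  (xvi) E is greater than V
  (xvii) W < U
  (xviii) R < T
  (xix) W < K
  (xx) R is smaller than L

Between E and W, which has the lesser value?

The relevant relations are W < K; K < T; T < H; H < V; V < U; U < E.
Together: W < K < T < H < V < U < E.
So W < E; W is the smaller of the two.

W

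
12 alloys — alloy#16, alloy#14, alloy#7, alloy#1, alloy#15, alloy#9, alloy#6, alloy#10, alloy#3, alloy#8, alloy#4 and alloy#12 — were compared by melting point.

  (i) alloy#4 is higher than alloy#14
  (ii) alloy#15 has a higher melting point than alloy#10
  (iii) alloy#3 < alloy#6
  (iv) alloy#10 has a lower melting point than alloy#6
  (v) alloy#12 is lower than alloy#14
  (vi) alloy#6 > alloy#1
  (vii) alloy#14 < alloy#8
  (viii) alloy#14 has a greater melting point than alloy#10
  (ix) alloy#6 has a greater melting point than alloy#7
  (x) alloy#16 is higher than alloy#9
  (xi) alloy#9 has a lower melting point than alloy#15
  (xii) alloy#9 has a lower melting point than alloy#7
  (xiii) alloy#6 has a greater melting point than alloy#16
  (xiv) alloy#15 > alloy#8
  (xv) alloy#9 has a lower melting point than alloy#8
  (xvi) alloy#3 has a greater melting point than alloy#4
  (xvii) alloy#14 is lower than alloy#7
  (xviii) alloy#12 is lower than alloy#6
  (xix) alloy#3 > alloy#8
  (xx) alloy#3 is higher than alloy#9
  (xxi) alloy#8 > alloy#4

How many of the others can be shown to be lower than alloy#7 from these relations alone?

Directly below alloy#7: alloy#14, alloy#9.
One step further: alloy#10, alloy#12 (4 so far).
No other element is forced below alloy#7 by the given relations, so the count is 4.

4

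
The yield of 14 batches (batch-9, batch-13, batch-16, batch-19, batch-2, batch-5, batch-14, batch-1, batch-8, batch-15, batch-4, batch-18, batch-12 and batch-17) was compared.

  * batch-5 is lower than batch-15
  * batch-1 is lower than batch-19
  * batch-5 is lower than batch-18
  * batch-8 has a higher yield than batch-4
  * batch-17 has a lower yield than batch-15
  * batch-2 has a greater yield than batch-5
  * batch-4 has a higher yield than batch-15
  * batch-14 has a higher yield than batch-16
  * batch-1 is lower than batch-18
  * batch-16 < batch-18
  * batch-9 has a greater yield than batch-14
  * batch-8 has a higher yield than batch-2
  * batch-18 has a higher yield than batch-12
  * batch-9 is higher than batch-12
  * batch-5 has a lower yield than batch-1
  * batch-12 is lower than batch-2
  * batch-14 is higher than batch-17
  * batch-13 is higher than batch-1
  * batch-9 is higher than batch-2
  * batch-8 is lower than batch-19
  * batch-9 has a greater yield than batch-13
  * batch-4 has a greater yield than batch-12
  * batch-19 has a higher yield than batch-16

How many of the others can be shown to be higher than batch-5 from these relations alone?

9

From batch-5 the given relations immediately reach batch-2, batch-1, batch-15, batch-18.
From those, batch-13, batch-4, batch-9, batch-8, batch-19 — 9 in total.
Nothing else is reachable above batch-5; 9 in all.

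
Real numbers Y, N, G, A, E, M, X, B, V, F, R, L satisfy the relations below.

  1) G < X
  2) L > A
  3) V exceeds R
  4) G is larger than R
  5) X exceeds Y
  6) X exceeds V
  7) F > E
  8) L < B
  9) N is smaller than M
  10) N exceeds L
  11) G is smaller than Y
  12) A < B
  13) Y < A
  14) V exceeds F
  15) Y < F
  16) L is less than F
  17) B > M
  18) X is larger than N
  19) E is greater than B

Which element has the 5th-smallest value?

Piecing the relations together gives one ordering: R < G < Y < A < L < N < M < B < E < F < V < X.
The 5th smallest is L.

L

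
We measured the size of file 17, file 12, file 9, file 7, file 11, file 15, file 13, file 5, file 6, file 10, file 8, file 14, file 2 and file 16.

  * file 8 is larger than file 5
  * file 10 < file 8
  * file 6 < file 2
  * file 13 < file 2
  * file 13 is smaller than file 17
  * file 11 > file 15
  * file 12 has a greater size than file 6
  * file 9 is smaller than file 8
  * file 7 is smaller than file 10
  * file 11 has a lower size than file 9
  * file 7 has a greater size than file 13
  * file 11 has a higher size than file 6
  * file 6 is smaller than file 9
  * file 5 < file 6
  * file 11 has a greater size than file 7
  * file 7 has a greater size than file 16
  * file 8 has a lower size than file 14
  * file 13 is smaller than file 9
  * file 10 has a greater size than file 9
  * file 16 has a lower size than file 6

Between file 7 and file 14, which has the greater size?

file 14

file 7 < file 11 and file 11 < file 9 give file 7 < file 9.
Then file 9 < file 10 extends the chain to file 10.
With file 10 < file 8: file 7 < file 11 < file 9 < file 10 < file 8.
Then file 8 < file 14 extends the chain to file 14.
So file 7 < file 14; file 14 is the larger of the two.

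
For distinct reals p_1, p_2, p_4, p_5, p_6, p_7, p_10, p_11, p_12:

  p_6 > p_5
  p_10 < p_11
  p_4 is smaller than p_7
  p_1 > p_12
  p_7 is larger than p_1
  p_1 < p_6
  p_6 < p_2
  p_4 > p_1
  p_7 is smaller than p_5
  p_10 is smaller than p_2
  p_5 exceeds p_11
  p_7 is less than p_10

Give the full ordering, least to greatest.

p_12 < p_1 < p_4 < p_7 < p_10 < p_11 < p_5 < p_6 < p_2

Nothing is placed below p_12, so it is least; from there p_12 < p_1; p_1 < p_4; p_4 < p_7; p_7 < p_10; p_10 < p_11; p_11 < p_5; p_5 < p_6; p_6 < p_2, each given directly.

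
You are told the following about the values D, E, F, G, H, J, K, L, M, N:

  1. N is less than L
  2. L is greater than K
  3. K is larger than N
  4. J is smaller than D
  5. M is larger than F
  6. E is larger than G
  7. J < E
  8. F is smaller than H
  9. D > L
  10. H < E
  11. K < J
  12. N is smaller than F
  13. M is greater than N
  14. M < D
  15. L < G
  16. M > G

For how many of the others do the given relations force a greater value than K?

Directly above K: L, J.
One step further: G, E, D (5 so far).
One step further: M (6 so far).
Nothing else is reachable above K; 6 in all.

6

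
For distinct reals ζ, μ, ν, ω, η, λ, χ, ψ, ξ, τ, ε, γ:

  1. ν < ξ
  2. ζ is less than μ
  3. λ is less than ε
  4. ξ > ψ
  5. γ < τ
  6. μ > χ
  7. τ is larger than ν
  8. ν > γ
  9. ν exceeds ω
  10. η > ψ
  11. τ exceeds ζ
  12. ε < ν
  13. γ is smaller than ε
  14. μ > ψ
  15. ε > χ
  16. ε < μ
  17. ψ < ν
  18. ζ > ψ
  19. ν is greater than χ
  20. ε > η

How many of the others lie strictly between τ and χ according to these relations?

2

Chaining upward from χ reaches: ε, ν, ξ, μ.
Chaining downward from τ reaches: λ, ψ, ω, ζ, γ, η, ε, ν.
Strictly between χ and τ are those in both lists: ε, ν — 2 elements.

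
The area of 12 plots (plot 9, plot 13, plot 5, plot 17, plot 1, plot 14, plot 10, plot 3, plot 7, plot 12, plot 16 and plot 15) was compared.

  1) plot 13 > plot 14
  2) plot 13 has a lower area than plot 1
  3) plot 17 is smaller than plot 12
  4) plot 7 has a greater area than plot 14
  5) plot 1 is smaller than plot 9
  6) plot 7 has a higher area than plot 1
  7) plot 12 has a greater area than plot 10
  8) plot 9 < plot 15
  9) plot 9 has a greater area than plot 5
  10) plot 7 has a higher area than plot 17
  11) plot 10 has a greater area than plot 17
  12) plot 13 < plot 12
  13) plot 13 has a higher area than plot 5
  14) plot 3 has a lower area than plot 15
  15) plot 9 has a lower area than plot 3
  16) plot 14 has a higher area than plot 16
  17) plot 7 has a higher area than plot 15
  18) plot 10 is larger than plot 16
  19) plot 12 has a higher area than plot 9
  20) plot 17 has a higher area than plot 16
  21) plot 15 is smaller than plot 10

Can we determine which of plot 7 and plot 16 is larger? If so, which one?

plot 7

The relevant relations are plot 16 < plot 14; plot 14 < plot 13; plot 13 < plot 1; plot 1 < plot 9; plot 9 < plot 3; plot 3 < plot 15; plot 15 < plot 7.
Chaining these gives plot 16 < plot 14 < plot 13 < plot 1 < plot 9 < plot 3 < plot 15 < plot 7.
So plot 7 is larger.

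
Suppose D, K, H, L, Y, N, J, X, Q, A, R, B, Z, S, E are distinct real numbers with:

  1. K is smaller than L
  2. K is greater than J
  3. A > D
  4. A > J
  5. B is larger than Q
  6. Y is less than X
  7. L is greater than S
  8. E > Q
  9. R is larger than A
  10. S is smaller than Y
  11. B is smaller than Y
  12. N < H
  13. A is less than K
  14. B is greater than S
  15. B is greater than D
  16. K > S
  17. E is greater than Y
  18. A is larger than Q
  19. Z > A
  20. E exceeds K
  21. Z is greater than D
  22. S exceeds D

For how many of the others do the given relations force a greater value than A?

The elements the relations force above A are K, Z, R, L, E — no chain reaches any other.
That is 5.

5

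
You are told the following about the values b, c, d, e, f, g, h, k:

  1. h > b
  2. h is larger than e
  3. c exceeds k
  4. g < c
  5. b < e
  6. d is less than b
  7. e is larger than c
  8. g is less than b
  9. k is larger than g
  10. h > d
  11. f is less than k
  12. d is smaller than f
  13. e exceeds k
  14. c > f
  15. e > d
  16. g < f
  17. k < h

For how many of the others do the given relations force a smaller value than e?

6

The elements the relations force below e are g, d, b, f, k, c — no chain reaches any other.
That is 6.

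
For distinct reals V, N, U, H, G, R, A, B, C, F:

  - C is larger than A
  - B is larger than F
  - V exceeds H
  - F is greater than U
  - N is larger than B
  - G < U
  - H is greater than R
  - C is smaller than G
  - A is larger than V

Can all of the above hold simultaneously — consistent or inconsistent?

Every relation is compatible with R < H < V < A < C < G < U < F < B < N; the set is consistent.

consistent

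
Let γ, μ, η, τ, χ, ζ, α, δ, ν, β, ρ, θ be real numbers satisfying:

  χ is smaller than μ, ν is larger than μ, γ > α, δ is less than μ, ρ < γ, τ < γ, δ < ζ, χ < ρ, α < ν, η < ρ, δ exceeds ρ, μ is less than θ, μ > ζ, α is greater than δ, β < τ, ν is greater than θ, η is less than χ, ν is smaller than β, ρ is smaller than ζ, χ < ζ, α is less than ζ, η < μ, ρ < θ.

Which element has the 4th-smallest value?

Piecing the relations together gives one ordering: η < χ < ρ < δ < α < ζ < μ < θ < ν < β < τ < γ.
Counting 4 from the smallest end gives δ.

δ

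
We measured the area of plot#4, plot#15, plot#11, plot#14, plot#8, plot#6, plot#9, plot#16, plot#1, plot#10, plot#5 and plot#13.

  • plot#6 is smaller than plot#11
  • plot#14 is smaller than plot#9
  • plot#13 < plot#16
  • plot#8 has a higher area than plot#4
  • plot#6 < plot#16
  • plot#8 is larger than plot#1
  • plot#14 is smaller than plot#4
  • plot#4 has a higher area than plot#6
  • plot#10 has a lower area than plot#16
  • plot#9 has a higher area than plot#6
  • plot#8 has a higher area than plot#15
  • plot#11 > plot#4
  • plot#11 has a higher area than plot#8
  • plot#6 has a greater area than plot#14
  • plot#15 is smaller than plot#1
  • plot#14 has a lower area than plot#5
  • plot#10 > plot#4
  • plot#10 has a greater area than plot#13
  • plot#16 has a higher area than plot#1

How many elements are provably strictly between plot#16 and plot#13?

Chaining upward from plot#13 reaches: plot#10.
Chaining downward from plot#16 reaches: plot#14, plot#6, plot#15, plot#1, plot#4, plot#10.
Strictly between plot#13 and plot#16 are those in both lists: plot#10 — 1 element.

1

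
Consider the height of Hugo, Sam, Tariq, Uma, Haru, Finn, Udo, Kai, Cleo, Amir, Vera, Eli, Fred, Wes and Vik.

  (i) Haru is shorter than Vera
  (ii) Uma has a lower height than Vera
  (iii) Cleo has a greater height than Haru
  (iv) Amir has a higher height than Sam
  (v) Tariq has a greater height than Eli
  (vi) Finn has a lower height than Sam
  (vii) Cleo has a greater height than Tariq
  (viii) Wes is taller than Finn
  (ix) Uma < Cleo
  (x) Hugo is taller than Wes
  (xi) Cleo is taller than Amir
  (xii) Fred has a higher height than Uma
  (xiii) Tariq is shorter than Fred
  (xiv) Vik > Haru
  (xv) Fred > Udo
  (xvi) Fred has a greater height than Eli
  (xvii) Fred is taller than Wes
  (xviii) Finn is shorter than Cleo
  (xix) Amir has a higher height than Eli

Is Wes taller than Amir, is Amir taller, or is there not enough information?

Following every chain through Amir: above Amir we get Cleo; below Amir we get Finn, Sam, Eli.
Wes is not reached, and no chain runs the other way from Wes to Amir.
So the given relations leave the order of Amir and Wes undetermined.

undetermined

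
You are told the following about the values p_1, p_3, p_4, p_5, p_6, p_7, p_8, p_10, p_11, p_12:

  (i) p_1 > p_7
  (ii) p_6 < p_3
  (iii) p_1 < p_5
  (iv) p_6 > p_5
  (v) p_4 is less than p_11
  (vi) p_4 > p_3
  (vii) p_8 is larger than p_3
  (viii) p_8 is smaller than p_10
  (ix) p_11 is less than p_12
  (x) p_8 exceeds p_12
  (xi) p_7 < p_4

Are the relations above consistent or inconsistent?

Every relation is compatible with p_7 < p_1 < p_5 < p_6 < p_3 < p_4 < p_11 < p_12 < p_8 < p_10; the set is consistent.

consistent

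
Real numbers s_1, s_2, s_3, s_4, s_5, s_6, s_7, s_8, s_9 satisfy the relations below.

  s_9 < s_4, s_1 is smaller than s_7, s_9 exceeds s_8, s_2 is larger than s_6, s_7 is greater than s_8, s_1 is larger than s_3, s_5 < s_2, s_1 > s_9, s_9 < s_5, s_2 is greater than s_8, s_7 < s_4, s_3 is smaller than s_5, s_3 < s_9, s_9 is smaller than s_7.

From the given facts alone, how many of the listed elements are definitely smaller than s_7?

4

From s_7 the given relations immediately reach s_8, s_9, s_1.
From those, s_3 — 4 in total.
Nothing else is reachable below s_7; 4 in all.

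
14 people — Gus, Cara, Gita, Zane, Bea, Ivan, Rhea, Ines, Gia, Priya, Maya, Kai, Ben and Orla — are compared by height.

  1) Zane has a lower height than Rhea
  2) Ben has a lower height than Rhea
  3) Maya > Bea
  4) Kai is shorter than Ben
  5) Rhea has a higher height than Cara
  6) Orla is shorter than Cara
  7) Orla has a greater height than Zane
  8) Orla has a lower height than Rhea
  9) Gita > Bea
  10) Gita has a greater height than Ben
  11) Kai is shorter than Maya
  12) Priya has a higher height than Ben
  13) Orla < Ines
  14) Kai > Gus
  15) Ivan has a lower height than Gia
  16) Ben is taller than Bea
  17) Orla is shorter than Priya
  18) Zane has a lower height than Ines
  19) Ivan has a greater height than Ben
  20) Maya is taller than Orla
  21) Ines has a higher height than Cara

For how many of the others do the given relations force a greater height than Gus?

The elements the relations force above Gus are Kai, Ben, Gita, Ivan, Priya, Maya, Rhea, Gia — no chain reaches any other.
That is 8.

8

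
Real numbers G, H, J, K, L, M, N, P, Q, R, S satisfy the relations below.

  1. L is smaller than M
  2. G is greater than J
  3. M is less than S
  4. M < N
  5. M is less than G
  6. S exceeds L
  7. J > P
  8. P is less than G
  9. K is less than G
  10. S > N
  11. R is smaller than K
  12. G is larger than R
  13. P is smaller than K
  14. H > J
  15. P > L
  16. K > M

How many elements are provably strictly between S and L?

The relations place L below S. An element lies strictly between them when it is forced above L and also forced below S.
Above L: {P, M, N, J, K, H, G}. Below S: {M, N}.
Intersection: {M, N} — 2.

2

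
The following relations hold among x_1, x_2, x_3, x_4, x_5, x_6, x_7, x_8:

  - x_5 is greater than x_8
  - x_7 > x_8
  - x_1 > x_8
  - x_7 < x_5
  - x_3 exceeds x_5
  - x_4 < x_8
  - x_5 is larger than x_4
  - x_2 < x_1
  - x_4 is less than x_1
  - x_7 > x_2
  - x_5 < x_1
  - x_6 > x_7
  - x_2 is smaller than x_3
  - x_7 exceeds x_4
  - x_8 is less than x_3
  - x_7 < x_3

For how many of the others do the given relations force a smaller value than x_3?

Directly below x_3: x_8, x_2, x_7, x_5.
One step further: x_4 (5 so far).
No other element is forced below x_3 by the given relations, so the count is 5.

5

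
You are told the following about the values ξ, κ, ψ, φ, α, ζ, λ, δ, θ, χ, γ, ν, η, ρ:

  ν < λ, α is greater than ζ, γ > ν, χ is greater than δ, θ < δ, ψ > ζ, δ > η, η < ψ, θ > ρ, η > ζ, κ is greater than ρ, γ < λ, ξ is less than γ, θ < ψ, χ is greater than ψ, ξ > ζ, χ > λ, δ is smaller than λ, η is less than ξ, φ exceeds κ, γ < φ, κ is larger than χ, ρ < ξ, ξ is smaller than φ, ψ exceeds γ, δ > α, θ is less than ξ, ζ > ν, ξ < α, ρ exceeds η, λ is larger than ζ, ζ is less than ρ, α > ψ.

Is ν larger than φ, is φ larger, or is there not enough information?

φ

Link the given pairs in sequence: ν < ζ; ζ < η; η < ρ; ρ < θ; θ < ξ; ξ < γ; γ < ψ; ψ < α; α < δ; δ < λ; λ < χ; χ < κ; κ < φ.
Chaining these gives ν < ζ < η < ρ < θ < ξ < γ < ψ < α < δ < λ < χ < κ < φ.
So φ is larger.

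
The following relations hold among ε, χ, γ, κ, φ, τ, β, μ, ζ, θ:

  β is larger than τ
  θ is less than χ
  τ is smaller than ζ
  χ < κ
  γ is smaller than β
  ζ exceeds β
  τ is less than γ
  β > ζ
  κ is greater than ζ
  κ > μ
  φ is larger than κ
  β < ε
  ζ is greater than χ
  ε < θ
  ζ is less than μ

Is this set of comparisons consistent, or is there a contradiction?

Chaining the given relations yields β < ε < θ < χ < ζ, so β < ζ. But one relation states ζ < β. These cannot both hold.

inconsistent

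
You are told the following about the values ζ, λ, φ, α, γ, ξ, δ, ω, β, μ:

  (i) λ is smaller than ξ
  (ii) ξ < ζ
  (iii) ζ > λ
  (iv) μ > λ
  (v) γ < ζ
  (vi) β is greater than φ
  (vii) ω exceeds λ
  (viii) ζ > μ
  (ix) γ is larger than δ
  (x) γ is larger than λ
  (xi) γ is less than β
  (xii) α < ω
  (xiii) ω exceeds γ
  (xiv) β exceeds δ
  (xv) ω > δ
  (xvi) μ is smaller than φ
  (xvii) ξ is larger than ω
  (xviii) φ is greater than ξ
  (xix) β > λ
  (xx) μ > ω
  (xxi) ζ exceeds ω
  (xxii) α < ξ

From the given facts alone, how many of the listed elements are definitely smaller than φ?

Directly below φ: μ, ξ.
One step further: λ, α, ω (5 so far).
One step further: δ, γ (7 so far).
Nothing else is reachable below φ; 7 in all.

7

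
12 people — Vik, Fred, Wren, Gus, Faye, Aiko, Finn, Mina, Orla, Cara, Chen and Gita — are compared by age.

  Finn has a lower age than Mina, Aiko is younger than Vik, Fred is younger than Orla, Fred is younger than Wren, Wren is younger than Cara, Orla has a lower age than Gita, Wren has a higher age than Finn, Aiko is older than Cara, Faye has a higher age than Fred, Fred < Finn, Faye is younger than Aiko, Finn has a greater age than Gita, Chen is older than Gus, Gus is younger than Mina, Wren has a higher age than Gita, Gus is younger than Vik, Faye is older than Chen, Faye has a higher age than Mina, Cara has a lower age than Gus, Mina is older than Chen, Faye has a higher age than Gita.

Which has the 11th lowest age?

Aiko

Chaining the given pairs: Fred < Orla < Gita < Finn < Wren < Cara < Gus < Chen < Mina < Faye < Aiko < Vik.
The 11th smallest is Aiko.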